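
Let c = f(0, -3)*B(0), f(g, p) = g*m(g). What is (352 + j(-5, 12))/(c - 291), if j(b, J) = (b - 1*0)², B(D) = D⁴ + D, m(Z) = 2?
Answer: -377/291 ≈ -1.2955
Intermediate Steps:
f(g, p) = 2*g (f(g, p) = g*2 = 2*g)
B(D) = D + D⁴
c = 0 (c = (2*0)*(0 + 0⁴) = 0*(0 + 0) = 0*0 = 0)
j(b, J) = b² (j(b, J) = (b + 0)² = b²)
(352 + j(-5, 12))/(c - 291) = (352 + (-5)²)/(0 - 291) = (352 + 25)/(-291) = 377*(-1/291) = -377/291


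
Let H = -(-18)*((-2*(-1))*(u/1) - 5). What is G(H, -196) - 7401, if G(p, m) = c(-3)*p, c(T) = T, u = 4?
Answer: -7563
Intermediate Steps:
H = 54 (H = -(-18)*((-2*(-1))*(4/1) - 5) = -(-18)*(2*(4*1) - 5) = -(-18)*(2*4 - 5) = -(-18)*(8 - 5) = -(-18)*3 = -6*(-9) = 54)
G(p, m) = -3*p
G(H, -196) - 7401 = -3*54 - 7401 = -162 - 7401 = -7563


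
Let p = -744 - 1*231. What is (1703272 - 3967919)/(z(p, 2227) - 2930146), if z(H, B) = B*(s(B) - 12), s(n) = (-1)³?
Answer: 2264647/2959097 ≈ 0.76532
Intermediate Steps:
s(n) = -1
p = -975 (p = -744 - 231 = -975)
z(H, B) = -13*B (z(H, B) = B*(-1 - 12) = B*(-13) = -13*B)
(1703272 - 3967919)/(z(p, 2227) - 2930146) = (1703272 - 3967919)/(-13*2227 - 2930146) = -2264647/(-28951 - 2930146) = -2264647/(-2959097) = -2264647*(-1/2959097) = 2264647/2959097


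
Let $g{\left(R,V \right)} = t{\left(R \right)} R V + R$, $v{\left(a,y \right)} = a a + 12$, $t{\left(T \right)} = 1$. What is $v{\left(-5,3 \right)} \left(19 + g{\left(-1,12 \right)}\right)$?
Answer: $222$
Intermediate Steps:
$v{\left(a,y \right)} = 12 + a^{2}$ ($v{\left(a,y \right)} = a^{2} + 12 = 12 + a^{2}$)
$g{\left(R,V \right)} = R + R V$ ($g{\left(R,V \right)} = 1 R V + R = R V + R = R + R V$)
$v{\left(-5,3 \right)} \left(19 + g{\left(-1,12 \right)}\right) = \left(12 + \left(-5\right)^{2}\right) \left(19 - \left(1 + 12\right)\right) = \left(12 + 25\right) \left(19 - 13\right) = 37 \left(19 - 13\right) = 37 \cdot 6 = 222$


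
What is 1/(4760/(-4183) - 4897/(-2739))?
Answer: 138039/89717 ≈ 1.5386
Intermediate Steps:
1/(4760/(-4183) - 4897/(-2739)) = 1/(4760*(-1/4183) - 4897*(-1/2739)) = 1/(-4760/4183 + 59/33) = 1/(89717/138039) = 138039/89717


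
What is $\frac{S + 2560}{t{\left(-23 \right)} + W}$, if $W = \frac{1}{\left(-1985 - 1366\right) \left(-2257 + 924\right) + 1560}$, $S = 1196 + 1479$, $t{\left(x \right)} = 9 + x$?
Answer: $- \frac{23392299105}{62558201} \approx -373.93$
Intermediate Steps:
$S = 2675$
$W = \frac{1}{4468443}$ ($W = \frac{1}{\left(-3351\right) \left(-1333\right) + 1560} = \frac{1}{4466883 + 1560} = \frac{1}{4468443} \approx 2.2379 \cdot 10^{-7}$)
$\frac{S + 2560}{t{\left(-23 \right)} + W} = \frac{2675 + 2560}{\left(9 - 23\right) + \frac{1}{4468443}} = \frac{5235}{-14 + \frac{1}{4468443}} = \frac{5235}{- \frac{62558201}{4468443}} = 5235 \left(- \frac{4468443}{62558201}\right) = - \frac{23392299105}{62558201}$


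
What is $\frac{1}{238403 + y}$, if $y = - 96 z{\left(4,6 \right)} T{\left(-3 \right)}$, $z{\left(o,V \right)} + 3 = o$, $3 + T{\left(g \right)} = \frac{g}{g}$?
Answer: $\frac{1}{238595} \approx 4.1912 \cdot 10^{-6}$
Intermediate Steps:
$T{\left(g \right)} = -2$ ($T{\left(g \right)} = -3 + \frac{g}{g} = -3 + 1 = -2$)
$z{\left(o,V \right)} = -3 + o$
$y = 192$ ($y = - 96 \left(-3 + 4\right) \left(-2\right) = \left(-96\right) 1 \left(-2\right) = \left(-96\right) \left(-2\right) = 192$)
$\frac{1}{238403 + y} = \frac{1}{238403 + 192} = \frac{1}{238595}$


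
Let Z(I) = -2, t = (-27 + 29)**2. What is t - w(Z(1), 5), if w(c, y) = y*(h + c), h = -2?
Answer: 24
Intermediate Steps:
t = 4 (t = 2**2 = 4)
w(c, y) = y*(-2 + c)
t - w(Z(1), 5) = 4 - 5*(-2 - 2) = 4 - 5*(-4) = 4 - 1*(-20) = 4 + 20 = 24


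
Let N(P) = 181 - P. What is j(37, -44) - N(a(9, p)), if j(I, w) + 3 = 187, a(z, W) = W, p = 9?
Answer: 12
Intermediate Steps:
j(I, w) = 184 (j(I, w) = -3 + 187 = 184)
j(37, -44) - N(a(9, p)) = 184 - (181 - 1*9) = 184 - (181 - 9) = 184 - 1*172 = 184 - 172 = 12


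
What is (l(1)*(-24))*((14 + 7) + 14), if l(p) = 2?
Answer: -1680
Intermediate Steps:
(l(1)*(-24))*((14 + 7) + 14) = (2*(-24))*((14 + 7) + 14) = -48*(21 + 14) = -48*35 = -1680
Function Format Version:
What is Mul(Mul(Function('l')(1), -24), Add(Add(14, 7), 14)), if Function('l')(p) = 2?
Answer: -1680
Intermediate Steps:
Mul(Mul(Function('l')(1), -24), Add(Add(14, 7), 14)) = Mul(Mul(2, -24), Add(Add(14, 7), 14)) = Mul(-48, Add(21, 14)) = Mul(-48, 35) = -1680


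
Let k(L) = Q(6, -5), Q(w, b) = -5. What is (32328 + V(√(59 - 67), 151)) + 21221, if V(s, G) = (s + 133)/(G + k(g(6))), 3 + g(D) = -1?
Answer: 7818287/146 + I*√2/73 ≈ 53550.0 + 0.019373*I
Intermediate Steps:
g(D) = -4 (g(D) = -3 - 1 = -4)
k(L) = -5
V(s, G) = (133 + s)/(-5 + G) (V(s, G) = (s + 133)/(G - 5) = (133 + s)/(-5 + G))
(32328 + V(√(59 - 67), 151)) + 21221 = (32328 + (133 + √(59 - 67))/(-5 + 151)) + 21221 = (32328 + (133 + √(-8))/146) + 21221 = (32328 + (133 + 2*I*√2)/146) + 21221 = (32328 + (133/146 + I*√2/73)) + 21221 = (4720021/146 + I*√2/73) + 21221 = 7818287/146 + I*√2/73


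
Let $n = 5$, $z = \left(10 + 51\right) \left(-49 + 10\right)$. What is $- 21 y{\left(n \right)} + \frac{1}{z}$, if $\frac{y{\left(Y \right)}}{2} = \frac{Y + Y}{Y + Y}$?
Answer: $- \frac{99919}{2379} \approx -42.0$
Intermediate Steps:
$z = -2379$ ($z = 61 \left(-39\right) = -2379$)
$y{\left(Y \right)} = 2$ ($y{\left(Y \right)} = 2 \frac{Y + Y}{Y + Y} = 2 \frac{2 Y}{2 Y} = 2 \cdot 2 Y \frac{1}{2 Y} = 2 \cdot 1 = 2$)
$- 21 y{\left(n \right)} + \frac{1}{z} = \left(-21\right) 2 + \frac{1}{-2379} = -42 - \frac{1}{2379} = - \frac{99919}{2379}$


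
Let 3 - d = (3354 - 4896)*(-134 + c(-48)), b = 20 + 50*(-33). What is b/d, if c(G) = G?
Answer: 1630/280641 ≈ 0.0058081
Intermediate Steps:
b = -1630 (b = 20 - 1650 = -1630)
d = -280641 (d = 3 - (3354 - 4896)*(-134 - 48) = 3 - (-1542)*(-182) = 3 - 1*280644 = 3 - 280644 = -280641)
b/d = -1630/(-280641) = -1630*(-1/280641) = 1630/280641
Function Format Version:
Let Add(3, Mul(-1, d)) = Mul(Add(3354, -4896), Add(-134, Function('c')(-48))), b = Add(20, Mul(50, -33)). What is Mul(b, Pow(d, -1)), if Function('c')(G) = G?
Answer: Rational(1630, 280641) ≈ 0.0058081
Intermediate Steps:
b = -1630 (b = Add(20, -1650) = -1630)
d = -280641 (d = Add(3, Mul(-1, Mul(Add(3354, -4896), Add(-134, -48)))) = Add(3, Mul(-1, Mul(-1542, -182))) = Add(3, Mul(-1, 280644)) = Add(3, -280644) = -280641)
Mul(b, Pow(d, -1)) = Mul(-1630, Pow(-280641, -1)) = Mul(-1630, Rational(-1, 280641)) = Rational(1630, 280641)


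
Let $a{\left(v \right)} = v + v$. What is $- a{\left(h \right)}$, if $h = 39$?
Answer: $-78$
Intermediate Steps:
$a{\left(v \right)} = 2 v$
$- a{\left(h \right)} = - 2 \cdot 39 = \left(-1\right) 78 = -78$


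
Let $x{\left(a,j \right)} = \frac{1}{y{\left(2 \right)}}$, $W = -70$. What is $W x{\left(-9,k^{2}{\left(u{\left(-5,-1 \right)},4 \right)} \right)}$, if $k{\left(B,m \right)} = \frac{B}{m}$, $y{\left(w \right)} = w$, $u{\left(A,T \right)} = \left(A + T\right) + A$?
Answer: $-35$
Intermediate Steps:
$u{\left(A,T \right)} = T + 2 A$
$x{\left(a,j \right)} = \frac{1}{2}$
$W x{\left(-9,k^{2}{\left(u{\left(-5,-1 \right)},4 \right)} \right)} = \left(-70\right) \frac{1}{2} = -35$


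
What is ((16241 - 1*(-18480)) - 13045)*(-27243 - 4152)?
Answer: -680518020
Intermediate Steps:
((16241 - 1*(-18480)) - 13045)*(-27243 - 4152) = ((16241 + 18480) - 13045)*(-31395) = (34721 - 13045)*(-31395) = 21676*(-31395) = -680518020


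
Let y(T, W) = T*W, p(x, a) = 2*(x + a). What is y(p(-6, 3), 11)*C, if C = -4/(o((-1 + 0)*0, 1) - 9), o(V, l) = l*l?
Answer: -33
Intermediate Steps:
o(V, l) = l²
p(x, a) = 2*a + 2*x (p(x, a) = 2*(a + x) = 2*a + 2*x)
C = ½ (C = -4/(1² - 9) = -4/(1 - 9) = -4/(-8) = -4*(-⅛) = ½ ≈ 0.50000)
y(p(-6, 3), 11)*C = ((2*3 + 2*(-6))*11)*(½) = ((6 - 12)*11)*(½) = -6*11*(½) = -66*½ = -33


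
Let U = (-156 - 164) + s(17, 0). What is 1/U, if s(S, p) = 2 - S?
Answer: -1/335 ≈ -0.0029851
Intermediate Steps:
U = -335 (U = (-156 - 164) + (2 - 1*17) = -320 + (2 - 17) = -320 - 15 = -335)
1/U = 1/(-335) = -1/335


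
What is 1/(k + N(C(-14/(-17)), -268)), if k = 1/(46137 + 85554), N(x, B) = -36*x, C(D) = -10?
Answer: 131691/47408761 ≈ 0.0027778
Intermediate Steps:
k = 1/131691 ≈ 7.5935e-6
1/(k + N(C(-14/(-17)), -268)) = 1/(1/131691 - 36*(-10)) = 1/(1/131691 + 360) = 1/(47408761/131691) = 131691/47408761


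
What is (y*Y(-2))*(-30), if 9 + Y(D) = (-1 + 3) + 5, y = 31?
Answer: 1860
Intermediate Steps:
Y(D) = -2 (Y(D) = -9 + ((-1 + 3) + 5) = -9 + (2 + 5) = -9 + 7 = -2)
(y*Y(-2))*(-30) = (31*(-2))*(-30) = -62*(-30) = 1860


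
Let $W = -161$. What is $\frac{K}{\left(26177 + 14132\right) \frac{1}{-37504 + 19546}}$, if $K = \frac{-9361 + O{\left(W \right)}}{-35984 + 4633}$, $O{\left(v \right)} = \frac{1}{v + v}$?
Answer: $- \frac{27064887897}{203460120899} \approx -0.13302$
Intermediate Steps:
$O{\left(v \right)} = \frac{1}{2 v}$
$K = \frac{3014243}{10095022}$ ($K = \frac{-9361 + \frac{1}{2 \left(-161\right)}}{-35984 + 4633} = \frac{-9361 + \frac{1}{2} \left(- \frac{1}{161}\right)}{-31351} = \left(-9361 - \frac{1}{322}\right) \left(- \frac{1}{31351}\right) = \left(- \frac{3014243}{322}\right) \left(- \frac{1}{31351}\right) = \frac{3014243}{10095022} \approx 0.29859$)
$\frac{K}{\left(26177 + 14132\right) \frac{1}{-37504 + 19546}} = \frac{3014243}{10095022 \frac{26177 + 14132}{-37504 + 19546}} = \frac{3014243}{10095022 \frac{40309}{-17958}} = \frac{3014243}{10095022 \cdot 40309 \left(- \frac{1}{17958}\right)} = \frac{3014243}{10095022 \left(- \frac{40309}{17958}\right)} = \frac{3014243}{10095022} \left(- \frac{17958}{40309}\right) = - \frac{27064887897}{203460120899}$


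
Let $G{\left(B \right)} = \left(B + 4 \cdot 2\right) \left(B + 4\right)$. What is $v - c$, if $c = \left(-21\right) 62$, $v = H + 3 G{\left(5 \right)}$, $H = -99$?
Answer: $1554$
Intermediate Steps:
$G{\left(B \right)} = \left(4 + B\right) \left(8 + B\right)$ ($G{\left(B \right)} = \left(B + 8\right) \left(4 + B\right) = \left(8 + B\right) \left(4 + B\right) = \left(4 + B\right) \left(8 + B\right)$)
$v = 252$ ($v = -99 + 3 \left(32 + 5^{2} + 12 \cdot 5\right) = -99 + 3 \left(32 + 25 + 60\right) = -99 + 3 \cdot 117 = -99 + 351 = 252$)
$c = -1302$
$v - c = 252 - -1302 = 252 + 1302 = 1554$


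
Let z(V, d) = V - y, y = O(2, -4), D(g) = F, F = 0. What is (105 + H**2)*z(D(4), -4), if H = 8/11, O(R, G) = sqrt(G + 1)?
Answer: -12769*I*sqrt(3)/121 ≈ -182.78*I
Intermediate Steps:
O(R, G) = sqrt(1 + G)
D(g) = 0
y = I*sqrt(3) (y = sqrt(1 - 4) = sqrt(-3) = I*sqrt(3) ≈ 1.732*I)
H = 8/11 (H = 8*(1/11) = 8/11 ≈ 0.72727)
z(V, d) = V - I*sqrt(3)
(105 + H**2)*z(D(4), -4) = (105 + (8/11)**2)*(0 - I*sqrt(3)) = (105 + 64/121)*(-I*sqrt(3)) = 12769*(-I*sqrt(3))/121 = -12769*I*sqrt(3)/121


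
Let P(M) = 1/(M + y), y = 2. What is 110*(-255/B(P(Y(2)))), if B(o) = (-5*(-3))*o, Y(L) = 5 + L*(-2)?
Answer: -5610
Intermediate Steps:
Y(L) = 5 - 2*L
P(M) = 1/(2 + M) (P(M) = 1/(M + 2) = 1/(2 + M))
B(o) = 15*o
110*(-255/B(P(Y(2)))) = 110*(-255/(15/(2 + (5 - 2*2)))) = 110*(-255/(15/(2 + (5 - 4)))) = 110*(-255/(15/(2 + 1))) = 110*(-255/(15/3)) = 110*(-255/(15*(⅓))) = 110*(-255/5) = 110*(-255*⅕) = 110*(-51) = -5610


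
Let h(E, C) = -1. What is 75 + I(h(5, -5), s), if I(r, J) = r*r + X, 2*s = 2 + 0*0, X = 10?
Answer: 86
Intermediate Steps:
s = 1 (s = (2 + 0*0)/2 = (2 + 0)/2 = (1/2)*2 = 1)
I(r, J) = 10 + r**2 (I(r, J) = r*r + 10 = r**2 + 10 = 10 + r**2)
75 + I(h(5, -5), s) = 75 + (10 + (-1)**2) = 75 + (10 + 1) = 75 + 11 = 86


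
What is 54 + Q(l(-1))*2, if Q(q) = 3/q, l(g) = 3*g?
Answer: 52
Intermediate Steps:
54 + Q(l(-1))*2 = 54 + (3/((3*(-1))))*2 = 54 + (3/(-3))*2 = 54 + (3*(-⅓))*2 = 54 - 1*2 = 54 - 2 = 52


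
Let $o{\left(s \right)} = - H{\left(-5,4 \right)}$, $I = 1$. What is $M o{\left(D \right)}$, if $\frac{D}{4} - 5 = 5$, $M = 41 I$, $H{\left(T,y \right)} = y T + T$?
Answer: $1025$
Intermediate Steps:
$H{\left(T,y \right)} = T + T y$ ($H{\left(T,y \right)} = T y + T = T + T y$)
$M = 41$ ($M = 41 \cdot 1 = 41$)
$D = 40$ ($D = 20 + 4 \cdot 5 = 20 + 20 = 40$)
$o{\left(s \right)} = 25$ ($o{\left(s \right)} = - \left(-5\right) \left(1 + 4\right) = - \left(-5\right) 5 = \left(-1\right) \left(-25\right) = 25$)
$M o{\left(D \right)} = 41 \cdot 25 = 1025$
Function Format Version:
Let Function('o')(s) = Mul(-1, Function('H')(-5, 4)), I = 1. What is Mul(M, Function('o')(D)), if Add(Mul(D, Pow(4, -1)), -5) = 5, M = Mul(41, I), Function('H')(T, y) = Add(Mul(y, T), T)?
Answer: 1025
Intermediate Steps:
Function('H')(T, y) = Add(T, Mul(T, y)) (Function('H')(T, y) = Add(Mul(T, y), T) = Add(T, Mul(T, y)))
M = 41 (M = Mul(41, 1) = 41)
D = 40 (D = Add(20, Mul(4, 5)) = Add(20, 20) = 40)
Function('o')(s) = 25 (Function('o')(s) = Mul(-1, Mul(-5, Add(1, 4))) = Mul(-1, Mul(-5, 5)) = Mul(-1, -25) = 25)
Mul(M, Function('o')(D)) = Mul(41, 25) = 1025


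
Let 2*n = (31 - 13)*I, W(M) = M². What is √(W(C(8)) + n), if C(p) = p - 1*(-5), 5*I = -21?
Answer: 4*√205/5 ≈ 11.454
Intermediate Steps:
I = -21/5 (I = (⅕)*(-21) = -21/5 ≈ -4.2000)
C(p) = 5 + p (C(p) = p + 5 = 5 + p)
n = -189/5 (n = ((31 - 13)*(-21/5))/2 = (18*(-21/5))/2 = (½)*(-378/5) = -189/5 ≈ -37.800)
√(W(C(8)) + n) = √((5 + 8)² - 189/5) = √(13² - 189/5) = √(169 - 189/5) = √(656/5) = 4*√205/5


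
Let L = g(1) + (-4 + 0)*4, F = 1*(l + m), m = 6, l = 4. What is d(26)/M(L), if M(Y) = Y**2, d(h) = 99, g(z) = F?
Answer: 11/4 ≈ 2.7500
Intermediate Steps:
F = 10 (F = 1*(4 + 6) = 1*10 = 10)
g(z) = 10
L = -6 (L = 10 + (-4 + 0)*4 = 10 - 4*4 = 10 - 16 = -6)
d(26)/M(L) = 99/((-6)**2) = 99/36 = 99*(1/36) = 11/4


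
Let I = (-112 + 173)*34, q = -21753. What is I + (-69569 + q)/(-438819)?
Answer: 910201928/438819 ≈ 2074.2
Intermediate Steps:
I = 2074 (I = 61*34 = 2074)
I + (-69569 + q)/(-438819) = 2074 + (-69569 - 21753)/(-438819) = 2074 - 91322*(-1/438819) = 2074 + 91322/438819 = 910201928/438819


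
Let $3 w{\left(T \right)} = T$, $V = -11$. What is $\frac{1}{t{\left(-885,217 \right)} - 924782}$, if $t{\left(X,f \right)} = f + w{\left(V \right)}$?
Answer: $- \frac{3}{2773706} \approx -1.0816 \cdot 10^{-6}$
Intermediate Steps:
$w{\left(T \right)} = \frac{T}{3}$
$t{\left(X,f \right)} = - \frac{11}{3} + f$ ($t{\left(X,f \right)} = f + \frac{1}{3} \left(-11\right) = f - \frac{11}{3} = - \frac{11}{3} + f$)
$\frac{1}{t{\left(-885,217 \right)} - 924782} = \frac{1}{\left(- \frac{11}{3} + 217\right) - 924782} = \frac{1}{\frac{640}{3} - 924782} = \frac{1}{- \frac{2773706}{3}} = - \frac{3}{2773706}$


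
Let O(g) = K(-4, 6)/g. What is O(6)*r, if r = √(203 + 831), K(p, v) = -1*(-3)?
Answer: √1034/2 ≈ 16.078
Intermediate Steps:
K(p, v) = 3
r = √1034 ≈ 32.156
O(g) = 3/g
O(6)*r = (3/6)*√1034 = (3*(⅙))*√1034 = √1034/2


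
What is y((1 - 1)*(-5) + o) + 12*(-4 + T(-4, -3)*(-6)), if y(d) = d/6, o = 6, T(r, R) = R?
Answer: 169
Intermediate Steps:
y(d) = d/6 (y(d) = d*(1/6) = d/6)
y((1 - 1)*(-5) + o) + 12*(-4 + T(-4, -3)*(-6)) = ((1 - 1)*(-5) + 6)/6 + 12*(-4 - 3*(-6)) = (0*(-5) + 6)/6 + 12*(-4 + 18) = (0 + 6)/6 + 12*14 = (1/6)*6 + 168 = 1 + 168 = 169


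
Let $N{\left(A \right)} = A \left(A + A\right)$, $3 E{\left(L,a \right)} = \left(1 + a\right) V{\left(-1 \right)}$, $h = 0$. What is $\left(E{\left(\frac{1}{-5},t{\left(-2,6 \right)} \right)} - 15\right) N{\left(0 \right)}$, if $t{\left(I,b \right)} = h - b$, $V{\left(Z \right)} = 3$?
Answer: $0$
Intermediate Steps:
$t{\left(I,b \right)} = - b$ ($t{\left(I,b \right)} = 0 - b = - b$)
$E{\left(L,a \right)} = 1 + a$ ($E{\left(L,a \right)} = \frac{\left(1 + a\right) 3}{3} = \frac{3 + 3 a}{3} = 1 + a$)
$N{\left(A \right)} = 2 A^{2}$ ($N{\left(A \right)} = A 2 A = 2 A^{2}$)
$\left(E{\left(\frac{1}{-5},t{\left(-2,6 \right)} \right)} - 15\right) N{\left(0 \right)} = \left(\left(1 - 6\right) - 15\right) 2 \cdot 0^{2} = \left(\left(1 - 6\right) - 15\right) 2 \cdot 0 = \left(-5 - 15\right) 0 = \left(-20\right) 0 = 0$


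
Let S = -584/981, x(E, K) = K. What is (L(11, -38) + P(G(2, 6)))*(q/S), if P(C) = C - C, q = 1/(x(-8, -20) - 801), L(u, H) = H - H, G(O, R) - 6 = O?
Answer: 0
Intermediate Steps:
G(O, R) = 6 + O
L(u, H) = 0
S = -584/981 (S = -584*1/981 = -584/981 ≈ -0.59531)
q = -1/821 (q = 1/(-20 - 801) = 1/(-821) = -1/821 ≈ -0.0012180)
P(C) = 0
(L(11, -38) + P(G(2, 6)))*(q/S) = (0 + 0)*(-1/(821*(-584/981))) = 0*(-1/821*(-981/584)) = 0*(981/479464) = 0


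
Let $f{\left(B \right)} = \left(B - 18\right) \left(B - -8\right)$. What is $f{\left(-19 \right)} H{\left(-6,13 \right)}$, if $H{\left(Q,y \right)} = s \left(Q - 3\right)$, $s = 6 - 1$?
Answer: $-18315$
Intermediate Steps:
$f{\left(B \right)} = \left(-18 + B\right) \left(8 + B\right)$ ($f{\left(B \right)} = \left(-18 + B\right) \left(B + \left(-13 + 21\right)\right) = \left(-18 + B\right) \left(B + 8\right) = \left(-18 + B\right) \left(8 + B\right)$)
$s = 5$
$H{\left(Q,y \right)} = -15 + 5 Q$ ($H{\left(Q,y \right)} = 5 \left(Q - 3\right) = 5 \left(-3 + Q\right) = -15 + 5 Q$)
$f{\left(-19 \right)} H{\left(-6,13 \right)} = \left(-144 + \left(-19\right)^{2} - -190\right) \left(-15 + 5 \left(-6\right)\right) = \left(-144 + 361 + 190\right) \left(-15 - 30\right) = 407 \left(-45\right) = -18315$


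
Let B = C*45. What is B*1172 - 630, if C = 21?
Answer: 1106910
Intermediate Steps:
B = 945 (B = 21*45 = 945)
B*1172 - 630 = 945*1172 - 630 = 1107540 - 630 = 1106910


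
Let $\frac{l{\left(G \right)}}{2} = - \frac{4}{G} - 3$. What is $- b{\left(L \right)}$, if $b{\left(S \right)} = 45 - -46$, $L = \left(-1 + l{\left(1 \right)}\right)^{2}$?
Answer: $-91$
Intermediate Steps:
$l{\left(G \right)} = -6 - \frac{8}{G}$ ($l{\left(G \right)} = 2 \left(- \frac{4}{G} - 3\right) = 2 \left(-3 - \frac{4}{G}\right) = -6 - \frac{8}{G}$)
$L = 225$ ($L = \left(-1 - \left(6 + \frac{8}{1}\right)\right)^{2} = \left(-1 - 14\right)^{2} = \left(-15\right)^{2} = 225$)
$b{\left(S \right)} = 91$ ($b{\left(S \right)} = 45 + 46 = 91$)
$- b{\left(L \right)} = \left(-1\right) 91 = -91$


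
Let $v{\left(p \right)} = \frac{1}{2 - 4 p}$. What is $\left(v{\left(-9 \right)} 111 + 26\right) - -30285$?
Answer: $\frac{1151929}{38} \approx 30314.0$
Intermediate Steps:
$\left(v{\left(-9 \right)} 111 + 26\right) - -30285 = \left(- \frac{1}{-2 + 4 \left(-9\right)} 111 + 26\right) - -30285 = \left(- \frac{1}{-2 - 36} \cdot 111 + 26\right) + 30285 = \left(- \frac{1}{-38} \cdot 111 + 26\right) + 30285 = \left(\left(-1\right) \left(- \frac{1}{38}\right) 111 + 26\right) + 30285 = \left(\frac{1}{38} \cdot 111 + 26\right) + 30285 = \left(\frac{111}{38} + 26\right) + 30285 = \frac{1099}{38} + 30285 = \frac{1151929}{38}$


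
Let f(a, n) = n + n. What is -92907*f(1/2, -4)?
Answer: 743256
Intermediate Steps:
f(a, n) = 2*n
-92907*f(1/2, -4) = -185814*(-4) = -92907*(-8) = 743256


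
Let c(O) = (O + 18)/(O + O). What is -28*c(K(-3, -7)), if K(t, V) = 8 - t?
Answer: -406/11 ≈ -36.909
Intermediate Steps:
c(O) = (18 + O)/(2*O) (c(O) = (18 + O)/((2*O)) = (18 + O)*(1/(2*O)) = (18 + O)/(2*O))
-28*c(K(-3, -7)) = -14*(18 + (8 - 1*(-3)))/(8 - 1*(-3)) = -14*(18 + (8 + 3))/(8 + 3) = -14*(18 + 11)/11 = -14*29/11 = -28*29/22 = -406/11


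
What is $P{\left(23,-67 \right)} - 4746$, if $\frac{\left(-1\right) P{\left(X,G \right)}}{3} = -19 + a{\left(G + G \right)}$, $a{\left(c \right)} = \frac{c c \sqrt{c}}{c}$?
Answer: $-4689 + 402 i \sqrt{134} \approx -4689.0 + 4653.5 i$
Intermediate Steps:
$a{\left(c \right)} = c^{\frac{3}{2}}$ ($a{\left(c \right)} = \frac{c^{2} \sqrt{c}}{c} = \frac{c^{\frac{5}{2}}}{c} = c^{\frac{3}{2}}$)
$P{\left(X,G \right)} = 57 - 6 \sqrt{2} G^{\frac{3}{2}}$ ($P{\left(X,G \right)} = - 3 \left(-19 + \left(G + G\right)^{\frac{3}{2}}\right) = - 3 \left(-19 + \left(2 G\right)^{\frac{3}{2}}\right) = - 3 \left(-19 + 2 \sqrt{2} G^{\frac{3}{2}}\right) = 57 - 6 \sqrt{2} G^{\frac{3}{2}}$)
$P{\left(23,-67 \right)} - 4746 = \left(57 - 6 \sqrt{2} \left(-67\right)^{\frac{3}{2}}\right) - 4746 = \left(57 - 6 \sqrt{2} \left(- 67 i \sqrt{67}\right)\right) - 4746 = \left(57 + 402 i \sqrt{134}\right) - 4746 = -4689 + 402 i \sqrt{134}$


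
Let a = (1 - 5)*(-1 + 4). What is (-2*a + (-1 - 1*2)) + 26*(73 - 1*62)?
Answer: 307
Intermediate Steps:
a = -12 (a = -4*3 = -12)
(-2*a + (-1 - 1*2)) + 26*(73 - 1*62) = (-2*(-12) + (-1 - 1*2)) + 26*(73 - 1*62) = (24 + (-1 - 2)) + 26*(73 - 62) = (24 - 3) + 26*11 = 21 + 286 = 307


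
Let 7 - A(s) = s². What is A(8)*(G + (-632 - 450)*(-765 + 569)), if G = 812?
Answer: -12134388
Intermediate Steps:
A(s) = 7 - s²
A(8)*(G + (-632 - 450)*(-765 + 569)) = (7 - 1*8²)*(812 + (-632 - 450)*(-765 + 569)) = (7 - 1*64)*(812 - 1082*(-196)) = (7 - 64)*(812 + 212072) = -57*212884 = -12134388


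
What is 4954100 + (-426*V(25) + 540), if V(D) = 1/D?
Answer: 123865574/25 ≈ 4.9546e+6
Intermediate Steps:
4954100 + (-426*V(25) + 540) = 4954100 + (-426/25 + 540) = 4954100 + 13074/25 = 123865574/25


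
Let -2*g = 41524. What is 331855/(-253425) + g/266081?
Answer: -603625291/435042435 ≈ -1.3875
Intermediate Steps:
g = -20762 (g = -1/2*41524 = -20762)
331855/(-253425) + g/266081 = 331855/(-253425) - 20762/266081 = 331855*(-1/253425) - 20762*1/266081 = -2141/1635 - 20762/266081 = -603625291/435042435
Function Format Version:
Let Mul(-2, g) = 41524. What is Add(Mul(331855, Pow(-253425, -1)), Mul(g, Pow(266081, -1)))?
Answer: Rational(-603625291, 435042435) ≈ -1.3875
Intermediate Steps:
g = -20762 (g = Mul(Rational(-1, 2), 41524) = -20762)
Add(Mul(331855, Pow(-253425, -1)), Mul(g, Pow(266081, -1))) = Add(Mul(331855, Pow(-253425, -1)), Mul(-20762, Pow(266081, -1))) = Add(Mul(331855, Rational(-1, 253425)), Mul(-20762, Rational(1, 266081))) = Add(Rational(-2141, 1635), Rational(-20762, 266081)) = Rational(-603625291, 435042435)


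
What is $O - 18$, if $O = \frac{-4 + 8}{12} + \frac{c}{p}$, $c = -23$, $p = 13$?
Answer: $- \frac{758}{39} \approx -19.436$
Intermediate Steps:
$O = - \frac{56}{39}$ ($O = \frac{-4 + 8}{12} - \frac{23}{13} = 4 \cdot \frac{1}{12} - \frac{23}{13} = \frac{1}{3} - \frac{23}{13} = - \frac{56}{39} \approx -1.4359$)
$O - 18 = - \frac{56}{39} - 18 = - \frac{758}{39}$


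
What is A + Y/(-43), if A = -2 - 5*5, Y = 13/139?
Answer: -161392/5977 ≈ -27.002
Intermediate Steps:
Y = 13/139 (Y = 13*(1/139) = 13/139 ≈ 0.093525)
A = -27 (A = -2 - 25 = -27)
A + Y/(-43) = -27 + (13/139)/(-43) = -27 - 1/43*13/139 = -27 - 13/5977 = -161392/5977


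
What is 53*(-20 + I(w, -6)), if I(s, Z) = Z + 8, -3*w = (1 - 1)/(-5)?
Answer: -954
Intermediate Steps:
w = 0 (w = -(1 - 1)/(3*(-5)) = -(-1)*0/15 = -⅓*0 = 0)
I(s, Z) = 8 + Z
53*(-20 + I(w, -6)) = 53*(-20 + (8 - 6)) = 53*(-20 + 2) = 53*(-18) = -954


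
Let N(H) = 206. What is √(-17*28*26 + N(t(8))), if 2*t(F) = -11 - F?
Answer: I*√12170 ≈ 110.32*I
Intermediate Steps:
t(F) = -11/2 - F/2 (t(F) = (-11 - F)/2 = -11/2 - F/2)
√(-17*28*26 + N(t(8))) = √(-17*28*26 + 206) = √(-476*26 + 206) = √(-12376 + 206) = √(-12170) = I*√12170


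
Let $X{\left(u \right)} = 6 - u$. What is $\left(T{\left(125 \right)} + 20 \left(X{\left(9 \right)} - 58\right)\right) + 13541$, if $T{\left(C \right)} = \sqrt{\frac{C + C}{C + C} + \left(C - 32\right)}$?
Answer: $12321 + \sqrt{94} \approx 12331.0$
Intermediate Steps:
$T{\left(C \right)} = \sqrt{-31 + C}$ ($T{\left(C \right)} = \sqrt{\frac{2 C}{2 C} + \left(-32 + C\right)} = \sqrt{2 C \frac{1}{2 C} + \left(-32 + C\right)} = \sqrt{1 + \left(-32 + C\right)} = \sqrt{-31 + C}$)
$\left(T{\left(125 \right)} + 20 \left(X{\left(9 \right)} - 58\right)\right) + 13541 = \left(\sqrt{-31 + 125} + 20 \left(\left(6 - 9\right) - 58\right)\right) + 13541 = \left(\sqrt{94} + 20 \left(\left(6 - 9\right) - 58\right)\right) + 13541 = \left(\sqrt{94} + 20 \left(-3 - 58\right)\right) + 13541 = \left(\sqrt{94} + 20 \left(-61\right)\right) + 13541 = \left(\sqrt{94} - 1220\right) + 13541 = \left(-1220 + \sqrt{94}\right) + 13541 = 12321 + \sqrt{94}$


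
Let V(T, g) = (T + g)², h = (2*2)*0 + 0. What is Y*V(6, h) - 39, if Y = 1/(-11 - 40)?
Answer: -675/17 ≈ -39.706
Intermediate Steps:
h = 0 (h = 4*0 + 0 = 0 + 0 = 0)
Y = -1/51 (Y = 1/(-51) = -1/51 ≈ -0.019608)
Y*V(6, h) - 39 = -(6 + 0)²/51 - 39 = -1/51*6² - 39 = -1/51*36 - 39 = -12/17 - 39 = -675/17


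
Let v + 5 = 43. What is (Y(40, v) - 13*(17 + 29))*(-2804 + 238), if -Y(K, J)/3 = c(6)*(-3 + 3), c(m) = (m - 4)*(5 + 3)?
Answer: 1534468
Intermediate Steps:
v = 38 (v = -5 + 43 = 38)
c(m) = -32 + 8*m (c(m) = (-4 + m)*8 = -32 + 8*m)
Y(K, J) = 0 (Y(K, J) = -3*(-32 + 8*6)*(-3 + 3) = -3*(-32 + 48)*0 = -48*0 = -3*0 = 0)
(Y(40, v) - 13*(17 + 29))*(-2804 + 238) = (0 - 13*(17 + 29))*(-2804 + 238) = (0 - 13*46)*(-2566) = (0 - 598)*(-2566) = -598*(-2566) = 1534468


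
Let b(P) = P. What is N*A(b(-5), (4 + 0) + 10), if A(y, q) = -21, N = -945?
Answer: 19845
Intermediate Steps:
N*A(b(-5), (4 + 0) + 10) = -945*(-21) = 19845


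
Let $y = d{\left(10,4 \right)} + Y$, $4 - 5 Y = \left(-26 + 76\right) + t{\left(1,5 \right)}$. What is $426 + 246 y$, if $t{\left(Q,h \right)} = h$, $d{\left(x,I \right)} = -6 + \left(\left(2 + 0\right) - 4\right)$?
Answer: $- \frac{20256}{5} \approx -4051.2$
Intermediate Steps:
$d{\left(x,I \right)} = -8$ ($d{\left(x,I \right)} = -6 + \left(2 - 4\right) = -6 - 2 = -8$)
$Y = - \frac{51}{5}$ ($Y = \frac{4}{5} - \frac{\left(-26 + 76\right) + 5}{5} = \frac{4}{5} - \frac{50 + 5}{5} = \frac{4}{5} - 11 = - \frac{51}{5} \approx -10.2$)
$y = - \frac{91}{5}$ ($y = -8 - \frac{51}{5} = - \frac{91}{5} \approx -18.2$)
$426 + 246 y = 426 + 246 \left(- \frac{91}{5}\right) = 426 - \frac{22386}{5} = - \frac{20256}{5}$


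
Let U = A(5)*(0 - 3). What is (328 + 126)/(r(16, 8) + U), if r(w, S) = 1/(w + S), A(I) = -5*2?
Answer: 10896/721 ≈ 15.112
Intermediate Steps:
A(I) = -10
r(w, S) = 1/(S + w)
U = 30 (U = -10*(0 - 3) = -10*(-3) = 30)
(328 + 126)/(r(16, 8) + U) = (328 + 126)/(1/(8 + 16) + 30) = 454/(1/24 + 30) = 454/(721/24) = 454*(24/721) = 10896/721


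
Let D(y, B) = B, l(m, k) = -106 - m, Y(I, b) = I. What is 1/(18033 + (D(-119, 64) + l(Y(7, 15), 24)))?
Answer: 1/17984 ≈ 5.5605e-5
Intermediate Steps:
1/(18033 + (D(-119, 64) + l(Y(7, 15), 24))) = 1/(18033 + (64 + (-106 - 1*7))) = 1/(18033 + (64 + (-106 - 7))) = 1/(18033 + (64 - 113)) = 1/(18033 - 49) = 1/17984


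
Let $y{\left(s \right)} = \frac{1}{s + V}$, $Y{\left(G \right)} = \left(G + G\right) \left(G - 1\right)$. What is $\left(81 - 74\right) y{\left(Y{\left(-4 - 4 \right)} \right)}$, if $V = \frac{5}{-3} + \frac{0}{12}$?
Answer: $\frac{3}{61} \approx 0.04918$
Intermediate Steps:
$V = - \frac{5}{3}$ ($V = 5 \left(- \frac{1}{3}\right) + 0 \cdot \frac{1}{12} = - \frac{5}{3} + 0 = - \frac{5}{3} \approx -1.6667$)
$Y{\left(G \right)} = 2 G \left(-1 + G\right)$
$y{\left(s \right)} = \frac{1}{- \frac{5}{3} + s}$ ($y{\left(s \right)} = \frac{1}{s - \frac{5}{3}} = \frac{1}{- \frac{5}{3} + s}$)
$\left(81 - 74\right) y{\left(Y{\left(-4 - 4 \right)} \right)} = \left(81 - 74\right) \frac{3}{-5 + 3 \cdot 2 \left(-4 - 4\right) \left(-1 - 8\right)} = \left(81 - 74\right) \frac{3}{-5 + 3 \cdot 2 \left(-8\right) \left(-1 - 8\right)} = 7 \frac{3}{-5 + 3 \cdot 2 \left(-8\right) \left(-9\right)} = 7 \frac{3}{-5 + 3 \cdot 144} = 7 \frac{3}{-5 + 432} = 7 \cdot \frac{3}{427} = \frac{3}{61}$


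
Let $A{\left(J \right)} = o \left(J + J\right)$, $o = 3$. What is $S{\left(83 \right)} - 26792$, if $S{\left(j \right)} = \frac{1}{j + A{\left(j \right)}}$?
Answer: $- \frac{15566151}{581} \approx -26792.0$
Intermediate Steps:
$A{\left(J \right)} = 6 J$ ($A{\left(J \right)} = 3 \left(J + J\right) = 3 \cdot 2 J = 6 J$)
$S{\left(j \right)} = \frac{1}{7 j}$ ($S{\left(j \right)} = \frac{1}{j + 6 j} = \frac{1}{7 j}$)
$S{\left(83 \right)} - 26792 = \frac{1}{7 \cdot 83} - 26792 = \frac{1}{7} \cdot \frac{1}{83} - 26792 = \frac{1}{581} - 26792 = - \frac{15566151}{581}$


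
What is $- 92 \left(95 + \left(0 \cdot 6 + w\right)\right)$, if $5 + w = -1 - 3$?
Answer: $-7912$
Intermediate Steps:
$w = -9$ ($w = -5 - 4 = -9$)
$- 92 \left(95 + \left(0 \cdot 6 + w\right)\right) = - 92 \left(95 + \left(0 \cdot 6 - 9\right)\right) = - 92 \left(95 + \left(0 - 9\right)\right) = - 92 \left(95 - 9\right) = \left(-92\right) 86 = -7912$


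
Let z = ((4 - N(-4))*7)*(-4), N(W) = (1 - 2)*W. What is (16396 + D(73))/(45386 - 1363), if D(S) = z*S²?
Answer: 16396/44023 ≈ 0.37244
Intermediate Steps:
N(W) = -W
z = 0 (z = ((4 - (-1)*(-4))*7)*(-4) = ((4 - 1*4)*7)*(-4) = ((4 - 4)*7)*(-4) = (0*7)*(-4) = 0*(-4) = 0)
D(S) = 0 (D(S) = 0*S² = 0)
(16396 + D(73))/(45386 - 1363) = (16396 + 0)/(45386 - 1363) = 16396/44023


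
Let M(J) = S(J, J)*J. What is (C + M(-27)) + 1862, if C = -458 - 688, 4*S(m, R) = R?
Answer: 3593/4 ≈ 898.25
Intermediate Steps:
S(m, R) = R/4
M(J) = J²/4 (M(J) = (J/4)*J = J²/4)
C = -1146
(C + M(-27)) + 1862 = (-1146 + (¼)*(-27)²) + 1862 = (-1146 + (¼)*729) + 1862 = (-1146 + 729/4) + 1862 = -3855/4 + 1862 = 3593/4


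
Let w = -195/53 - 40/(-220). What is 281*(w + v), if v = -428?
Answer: -70689203/583 ≈ -1.2125e+5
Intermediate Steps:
w = -2039/583 (w = -195*1/53 - 40*(-1/220) = -195/53 + 2/11 = -2039/583 ≈ -3.4974)
281*(w + v) = 281*(-2039/583 - 428) = 281*(-251563/583) = -70689203/583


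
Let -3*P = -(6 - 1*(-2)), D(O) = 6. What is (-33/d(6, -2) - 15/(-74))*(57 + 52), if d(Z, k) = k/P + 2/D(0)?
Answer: 3202311/370 ≈ 8654.9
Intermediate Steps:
P = 8/3 (P = -(-1)*(6 - 1*(-2))/3 = -(-1)*(6 + 2)/3 = -(-1)*8/3 = -⅓*(-8) = 8/3 ≈ 2.6667)
d(Z, k) = ⅓ + 3*k/8 (d(Z, k) = k/(8/3) + 2/6 = k*(3/8) + 2*(⅙) = 3*k/8 + ⅓ = ⅓ + 3*k/8)
(-33/d(6, -2) - 15/(-74))*(57 + 52) = (-33/(⅓ + (3/8)*(-2)) - 15/(-74))*(57 + 52) = (-33/(⅓ - ¾) - 15*(-1/74))*109 = (-33/(-5/12) + 15/74)*109 = (-33*(-12/5) + 15/74)*109 = (396/5 + 15/74)*109 = (29379/370)*109 = 3202311/370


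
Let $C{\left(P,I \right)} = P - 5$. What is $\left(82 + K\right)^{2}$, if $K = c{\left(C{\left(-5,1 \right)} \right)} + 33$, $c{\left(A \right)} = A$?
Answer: $11025$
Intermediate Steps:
$C{\left(P,I \right)} = -5 + P$
$K = 23$ ($K = \left(-5 - 5\right) + 33 = -10 + 33 = 23$)
$\left(82 + K\right)^{2} = \left(82 + 23\right)^{2} = 105^{2} = 11025$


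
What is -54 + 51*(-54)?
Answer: -2808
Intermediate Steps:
-54 + 51*(-54) = -54 - 2754 = -2808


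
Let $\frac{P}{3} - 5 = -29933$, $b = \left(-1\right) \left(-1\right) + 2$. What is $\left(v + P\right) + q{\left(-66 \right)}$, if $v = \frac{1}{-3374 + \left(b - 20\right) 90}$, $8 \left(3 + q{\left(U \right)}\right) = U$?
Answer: $- \frac{440355907}{4904} \approx -89795.0$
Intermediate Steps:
$b = 3$ ($b = 1 + 2 = 3$)
$q{\left(U \right)} = -3 + \frac{U}{8}$
$P = -89784$ ($P = 15 + 3 \left(-29933\right) = 15 - 89799 = -89784$)
$v = - \frac{1}{4904}$ ($v = \frac{1}{-3374 + \left(3 - 20\right) 90} = \frac{1}{-3374 - 1530} = \frac{1}{-4904} = - \frac{1}{4904} \approx -0.00020392$)
$\left(v + P\right) + q{\left(-66 \right)} = \left(- \frac{1}{4904} - 89784\right) + \left(-3 + \frac{1}{8} \left(-66\right)\right) = - \frac{440300737}{4904} - \frac{45}{4} = - \frac{440355907}{4904}$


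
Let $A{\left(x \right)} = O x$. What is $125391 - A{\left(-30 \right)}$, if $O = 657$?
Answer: $145101$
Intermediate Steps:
$A{\left(x \right)} = 657 x$
$125391 - A{\left(-30 \right)} = 125391 - 657 \left(-30\right) = 125391 - -19710 = 125391 + 19710 = 145101$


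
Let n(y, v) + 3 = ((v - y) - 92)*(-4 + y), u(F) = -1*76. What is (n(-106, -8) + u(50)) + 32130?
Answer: 31391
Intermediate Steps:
u(F) = -76
n(y, v) = -3 + (-4 + y)*(-92 + v - y) (n(y, v) = -3 + ((v - y) - 92)*(-4 + y) = -3 + (-92 + v - y)*(-4 + y) = -3 + (-4 + y)*(-92 + v - y))
(n(-106, -8) + u(50)) + 32130 = ((365 - 1*(-106)² - 88*(-106) - 4*(-8) - 8*(-106)) - 76) + 32130 = ((365 - 1*11236 + 9328 + 32 + 848) - 76) + 32130 = ((365 - 11236 + 9328 + 32 + 848) - 76) + 32130 = (-663 - 76) + 32130 = -739 + 32130 = 31391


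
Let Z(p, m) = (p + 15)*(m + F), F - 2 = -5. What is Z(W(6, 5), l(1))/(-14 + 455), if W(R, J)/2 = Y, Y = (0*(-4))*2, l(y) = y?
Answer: -10/147 ≈ -0.068027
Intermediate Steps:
F = -3 (F = 2 - 5 = -3)
Y = 0 (Y = 0*2 = 0)
W(R, J) = 0 (W(R, J) = 2*0 = 0)
Z(p, m) = (-3 + m)*(15 + p) (Z(p, m) = (p + 15)*(m - 3) = (15 + p)*(-3 + m) = (-3 + m)*(15 + p))
Z(W(6, 5), l(1))/(-14 + 455) = (-45 - 3*0 + 15*1 + 1*0)/(-14 + 455) = (-45 + 0 + 15 + 0)/441 = (1/441)*(-30) = -10/147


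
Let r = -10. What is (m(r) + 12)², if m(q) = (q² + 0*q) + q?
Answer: 10404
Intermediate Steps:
m(q) = q + q² (m(q) = (q² + 0) + q = q² + q = q + q²)
(m(r) + 12)² = (-10*(1 - 10) + 12)² = (-10*(-9) + 12)² = (90 + 12)² = 102² = 10404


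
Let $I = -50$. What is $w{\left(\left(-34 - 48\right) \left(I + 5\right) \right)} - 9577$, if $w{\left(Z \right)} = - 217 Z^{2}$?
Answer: $-2954703277$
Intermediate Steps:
$w{\left(\left(-34 - 48\right) \left(I + 5\right) \right)} - 9577 = - 217 \left(\left(-34 - 48\right) \left(-50 + 5\right)\right)^{2} - 9577 = - 217 \left(\left(-82\right) \left(-45\right)\right)^{2} - 9577 = - 217 \cdot 3690^{2} - 9577 = \left(-217\right) 13616100 - 9577 = -2954693700 - 9577 = -2954703277$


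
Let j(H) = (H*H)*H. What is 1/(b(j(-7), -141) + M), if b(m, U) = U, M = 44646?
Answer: 1/44505 ≈ 2.2469e-5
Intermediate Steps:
j(H) = H**3 (j(H) = H**2*H = H**3)
1/(b(j(-7), -141) + M) = 1/(-141 + 44646) = 1/44505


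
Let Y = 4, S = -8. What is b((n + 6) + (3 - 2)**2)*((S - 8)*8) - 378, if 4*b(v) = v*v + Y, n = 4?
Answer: -4378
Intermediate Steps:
b(v) = 1 + v**2/4 (b(v) = (v*v + 4)/4 = (v**2 + 4)/4 = (4 + v**2)/4 = 1 + v**2/4)
b((n + 6) + (3 - 2)**2)*((S - 8)*8) - 378 = (1 + ((4 + 6) + (3 - 2)**2)**2/4)*((-8 - 8)*8) - 378 = (1 + (10 + 1**2)**2/4)*(-16*8) - 378 = (1 + (10 + 1)**2/4)*(-128) - 378 = (1 + (1/4)*11**2)*(-128) - 378 = (1 + (1/4)*121)*(-128) - 378 = (1 + 121/4)*(-128) - 378 = (125/4)*(-128) - 378 = -4000 - 378 = -4378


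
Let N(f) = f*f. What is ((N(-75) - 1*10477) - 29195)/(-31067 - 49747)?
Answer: 11349/26938 ≈ 0.42130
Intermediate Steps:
N(f) = f²
((N(-75) - 1*10477) - 29195)/(-31067 - 49747) = (((-75)² - 1*10477) - 29195)/(-31067 - 49747) = ((5625 - 10477) - 29195)/(-80814) = (-4852 - 29195)*(-1/80814) = -34047*(-1/80814) = 11349/26938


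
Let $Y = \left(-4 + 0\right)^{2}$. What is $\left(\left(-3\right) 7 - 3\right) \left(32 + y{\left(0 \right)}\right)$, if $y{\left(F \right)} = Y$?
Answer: $-1152$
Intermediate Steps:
$Y = 16$ ($Y = \left(-4\right)^{2} = 16$)
$y{\left(F \right)} = 16$
$\left(\left(-3\right) 7 - 3\right) \left(32 + y{\left(0 \right)}\right) = \left(\left(-3\right) 7 - 3\right) \left(32 + 16\right) = \left(-21 - 3\right) 48 = \left(-24\right) 48 = -1152$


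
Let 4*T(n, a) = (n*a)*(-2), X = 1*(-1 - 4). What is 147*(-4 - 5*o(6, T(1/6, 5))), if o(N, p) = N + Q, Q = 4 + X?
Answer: -4263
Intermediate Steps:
X = -5 (X = 1*(-5) = -5)
Q = -1 (Q = 4 - 5 = -1)
T(n, a) = -a*n/2 (T(n, a) = ((n*a)*(-2))/4 = ((a*n)*(-2))/4 = (-2*a*n)/4 = -a*n/2)
o(N, p) = -1 + N (o(N, p) = N - 1 = -1 + N)
147*(-4 - 5*o(6, T(1/6, 5))) = 147*(-4 - 5*(-1 + 6)) = 147*(-4 - 5*5) = 147*(-4 - 25) = 147*(-29) = -4263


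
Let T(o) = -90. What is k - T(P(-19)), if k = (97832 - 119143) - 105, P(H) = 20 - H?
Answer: -21326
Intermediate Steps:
k = -21416 (k = -21311 - 105 = -21416)
k - T(P(-19)) = -21416 - 1*(-90) = -21416 + 90 = -21326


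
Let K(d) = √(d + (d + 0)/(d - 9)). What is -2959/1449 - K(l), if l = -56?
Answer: -2959/1449 - 16*I*√910/65 ≈ -2.0421 - 7.4255*I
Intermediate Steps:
K(d) = √(d + d/(-9 + d))
-2959/1449 - K(l) = -2959/1449 - √(-56*(-8 - 56)/(-9 - 56)) = -2959*1/1449 - √(-56*(-64)/(-65)) = -2959/1449 - √(-56*(-1/65)*(-64)) = -2959/1449 - √(-3584/65) = -2959/1449 - 16*I*√910/65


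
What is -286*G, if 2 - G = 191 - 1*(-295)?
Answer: 138424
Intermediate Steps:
G = -484 (G = 2 - (191 - 1*(-295)) = 2 - (191 + 295) = 2 - 1*486 = 2 - 486 = -484)
-286*G = -286*(-484) = 138424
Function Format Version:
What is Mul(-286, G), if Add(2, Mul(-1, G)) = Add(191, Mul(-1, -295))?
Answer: 138424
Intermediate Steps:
G = -484 (G = Add(2, Mul(-1, Add(191, Mul(-1, -295)))) = Add(2, Mul(-1, Add(191, 295))) = Add(2, Mul(-1, 486)) = Add(2, -486) = -484)
Mul(-286, G) = Mul(-286, -484) = 138424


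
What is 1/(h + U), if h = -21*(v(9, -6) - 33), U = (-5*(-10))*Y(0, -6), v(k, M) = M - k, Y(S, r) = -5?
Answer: 1/758 ≈ 0.0013193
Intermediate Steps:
U = -250 (U = -5*(-10)*(-5) = 50*(-5) = -250)
h = 1008 (h = -21*((-6 - 1*9) - 33) = -21*((-6 - 9) - 33) = -21*(-15 - 33) = -21*(-48) = 1008)
1/(h + U) = 1/(1008 - 250) = 1/758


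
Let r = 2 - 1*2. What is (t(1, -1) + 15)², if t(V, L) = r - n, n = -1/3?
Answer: 2116/9 ≈ 235.11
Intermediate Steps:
n = -⅓ (n = -1*⅓ = -⅓ ≈ -0.33333)
r = 0 (r = 2 - 2 = 0)
t(V, L) = ⅓ (t(V, L) = 0 - 1*(-⅓) = 0 + ⅓ = ⅓)
(t(1, -1) + 15)² = (⅓ + 15)² = (46/3)² = 2116/9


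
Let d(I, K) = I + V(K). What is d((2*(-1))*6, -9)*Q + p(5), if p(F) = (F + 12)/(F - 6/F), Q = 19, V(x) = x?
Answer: -7496/19 ≈ -394.53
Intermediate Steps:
p(F) = (12 + F)/(F - 6/F)
d(I, K) = I + K
d((2*(-1))*6, -9)*Q + p(5) = ((2*(-1))*6 - 9)*19 + 5*(12 + 5)/(-6 + 5**2) = (-2*6 - 9)*19 + 5*17/(-6 + 25) = (-12 - 9)*19 + 5*17/19 = -21*19 + 5*(1/19)*17 = -399 + 85/19 = -7496/19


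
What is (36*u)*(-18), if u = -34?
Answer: 22032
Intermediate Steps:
(36*u)*(-18) = (36*(-34))*(-18) = -1224*(-18) = 22032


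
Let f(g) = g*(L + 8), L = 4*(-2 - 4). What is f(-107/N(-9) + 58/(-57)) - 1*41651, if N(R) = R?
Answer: -7152065/171 ≈ -41825.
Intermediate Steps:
L = -24 (L = 4*(-6) = -24)
f(g) = -16*g (f(g) = g*(-24 + 8) = g*(-16) = -16*g)
f(-107/N(-9) + 58/(-57)) - 1*41651 = -16*(-107/(-9) + 58/(-57)) - 1*41651 = -16*(-107*(-1/9) + 58*(-1/57)) - 41651 = -16*(107/9 - 58/57) - 41651 = -16*1859/171 - 41651 = -29744/171 - 41651 = -7152065/171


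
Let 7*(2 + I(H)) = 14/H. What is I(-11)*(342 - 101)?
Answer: -5784/11 ≈ -525.82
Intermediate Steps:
I(H) = -2 + 2/H (I(H) = -2 + (14/H)/7 = -2 + 2/H)
I(-11)*(342 - 101) = (-2 + 2/(-11))*(342 - 101) = (-2 + 2*(-1/11))*241 = (-2 - 2/11)*241 = -24/11*241 = -5784/11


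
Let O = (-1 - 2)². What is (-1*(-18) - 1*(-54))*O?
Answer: 648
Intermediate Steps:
O = 9 (O = (-3)² = 9)
(-1*(-18) - 1*(-54))*O = (-1*(-18) - 1*(-54))*9 = (18 + 54)*9 = 72*9 = 648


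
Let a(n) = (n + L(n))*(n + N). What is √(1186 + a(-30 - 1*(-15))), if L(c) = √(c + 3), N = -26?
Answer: √(1801 - 82*I*√3) ≈ 42.471 - 1.6721*I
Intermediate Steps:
L(c) = √(3 + c)
a(n) = (-26 + n)*(n + √(3 + n)) (a(n) = (n + √(3 + n))*(n - 26) = (n + √(3 + n))*(-26 + n) = (-26 + n)*(n + √(3 + n)))
√(1186 + a(-30 - 1*(-15))) = √(1186 + ((-30 - 1*(-15))² - 26*(-30 - 1*(-15)) - 26*√(3 + (-30 - 1*(-15))) + (-30 - 1*(-15))*√(3 + (-30 - 1*(-15))))) = √(1186 + ((-30 + 15)² - 26*(-30 + 15) - 26*√(3 + (-30 + 15)) + (-30 + 15)*√(3 + (-30 + 15)))) = √(1186 + ((-15)² - 26*(-15) - 26*√(3 - 15) - 15*√(3 - 15))) = √(1186 + (225 + 390 - 52*I*√3 - 30*I*√3)) = √(1186 + (615 - 82*I*√3)) = √(1801 - 82*I*√3)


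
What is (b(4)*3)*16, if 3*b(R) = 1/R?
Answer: 4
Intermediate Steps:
b(R) = 1/(3*R)
(b(4)*3)*16 = (((⅓)/4)*3)*16 = (((⅓)*(¼))*3)*16 = ((1/12)*3)*16 = (¼)*16 = 4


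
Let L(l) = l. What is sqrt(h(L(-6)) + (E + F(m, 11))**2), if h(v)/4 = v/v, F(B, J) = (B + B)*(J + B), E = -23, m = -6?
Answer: sqrt(6893) ≈ 83.024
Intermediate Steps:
F(B, J) = 2*B*(B + J) (F(B, J) = (2*B)*(B + J) = 2*B*(B + J))
h(v) = 4 (h(v) = 4*(v/v) = 4*1 = 4)
sqrt(h(L(-6)) + (E + F(m, 11))**2) = sqrt(4 + (-23 + 2*(-6)*(-6 + 11))**2) = sqrt(4 + (-23 + 2*(-6)*5)**2) = sqrt(4 + (-23 - 60)**2) = sqrt(4 + (-83)**2) = sqrt(4 + 6889) = sqrt(6893)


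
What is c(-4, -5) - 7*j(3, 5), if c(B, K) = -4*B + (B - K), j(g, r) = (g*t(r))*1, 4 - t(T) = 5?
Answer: 38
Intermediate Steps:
t(T) = -1 (t(T) = 4 - 1*5 = 4 - 5 = -1)
j(g, r) = -g (j(g, r) = (g*(-1))*1 = -g*1 = -g)
c(B, K) = -K - 3*B
c(-4, -5) - 7*j(3, 5) = (-1*(-5) - 3*(-4)) - (-7)*3 = (5 + 12) - 7*(-3) = 17 + 21 = 38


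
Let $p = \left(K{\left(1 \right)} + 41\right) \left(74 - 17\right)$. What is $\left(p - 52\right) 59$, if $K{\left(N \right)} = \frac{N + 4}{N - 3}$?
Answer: $\frac{252815}{2} \approx 1.2641 \cdot 10^{5}$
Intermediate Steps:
$K{\left(N \right)} = \frac{4 + N}{-3 + N}$
$p = \frac{4389}{2}$ ($p = \left(\frac{4 + 1}{-3 + 1} + 41\right) \left(74 - 17\right) = \left(\frac{1}{-2} \cdot 5 + 41\right) 57 = \left(\left(- \frac{1}{2}\right) 5 + 41\right) 57 = \left(- \frac{5}{2} + 41\right) 57 = \frac{77}{2} \cdot 57 = \frac{4389}{2} \approx 2194.5$)
$\left(p - 52\right) 59 = \left(\frac{4389}{2} - 52\right) 59 = \frac{4285}{2} \cdot 59 = \frac{252815}{2}$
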